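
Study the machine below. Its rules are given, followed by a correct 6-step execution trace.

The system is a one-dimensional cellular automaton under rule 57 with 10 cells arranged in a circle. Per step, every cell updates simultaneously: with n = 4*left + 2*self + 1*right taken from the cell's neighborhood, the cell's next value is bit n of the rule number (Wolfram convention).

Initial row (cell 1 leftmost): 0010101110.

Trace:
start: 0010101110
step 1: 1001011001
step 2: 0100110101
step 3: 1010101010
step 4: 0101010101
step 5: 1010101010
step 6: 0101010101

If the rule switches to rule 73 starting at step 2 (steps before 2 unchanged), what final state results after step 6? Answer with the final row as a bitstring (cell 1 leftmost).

1011011001

(re-executing steps 2..6 under rule 73; state before step 2: 1001011001)
step 2: 1000011001
step 3: 1011011001
step 4: 1011011001
step 5: 1011011001
step 6: 1011011001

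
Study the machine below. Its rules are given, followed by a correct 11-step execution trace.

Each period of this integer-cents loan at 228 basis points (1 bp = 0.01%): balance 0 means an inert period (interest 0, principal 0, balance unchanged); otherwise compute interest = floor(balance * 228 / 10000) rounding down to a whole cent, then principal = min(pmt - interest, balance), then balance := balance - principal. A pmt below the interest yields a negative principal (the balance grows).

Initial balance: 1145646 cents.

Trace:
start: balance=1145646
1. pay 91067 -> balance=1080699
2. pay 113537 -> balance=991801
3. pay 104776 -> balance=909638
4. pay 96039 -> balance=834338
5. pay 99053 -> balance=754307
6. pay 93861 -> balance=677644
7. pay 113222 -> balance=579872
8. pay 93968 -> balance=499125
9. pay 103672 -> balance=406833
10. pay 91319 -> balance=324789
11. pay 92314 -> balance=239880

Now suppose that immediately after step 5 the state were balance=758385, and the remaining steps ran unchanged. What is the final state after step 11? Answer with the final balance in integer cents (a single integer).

state after step 5 := balance=758385
6. pay 93861 -> balance=681815
7. pay 113222 -> balance=584138
8. pay 93968 -> balance=503488
9. pay 103672 -> balance=411295
10. pay 91319 -> balance=329353
11. pay 92314 -> balance=244548

244548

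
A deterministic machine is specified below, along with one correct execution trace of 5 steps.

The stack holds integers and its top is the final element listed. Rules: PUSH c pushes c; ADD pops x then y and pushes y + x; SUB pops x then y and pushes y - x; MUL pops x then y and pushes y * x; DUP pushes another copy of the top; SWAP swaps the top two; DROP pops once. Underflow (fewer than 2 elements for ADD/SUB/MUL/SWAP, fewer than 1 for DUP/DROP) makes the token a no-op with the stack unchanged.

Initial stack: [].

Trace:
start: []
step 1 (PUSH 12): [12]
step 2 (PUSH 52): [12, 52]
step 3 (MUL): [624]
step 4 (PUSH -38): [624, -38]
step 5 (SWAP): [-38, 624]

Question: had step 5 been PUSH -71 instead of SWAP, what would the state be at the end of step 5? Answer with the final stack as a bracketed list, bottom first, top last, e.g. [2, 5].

[624, -38, -71]

(re-executing from step 5 with the substitution; state before step 5: [624, -38])
step 5 (PUSH -71): [624, -38, -71]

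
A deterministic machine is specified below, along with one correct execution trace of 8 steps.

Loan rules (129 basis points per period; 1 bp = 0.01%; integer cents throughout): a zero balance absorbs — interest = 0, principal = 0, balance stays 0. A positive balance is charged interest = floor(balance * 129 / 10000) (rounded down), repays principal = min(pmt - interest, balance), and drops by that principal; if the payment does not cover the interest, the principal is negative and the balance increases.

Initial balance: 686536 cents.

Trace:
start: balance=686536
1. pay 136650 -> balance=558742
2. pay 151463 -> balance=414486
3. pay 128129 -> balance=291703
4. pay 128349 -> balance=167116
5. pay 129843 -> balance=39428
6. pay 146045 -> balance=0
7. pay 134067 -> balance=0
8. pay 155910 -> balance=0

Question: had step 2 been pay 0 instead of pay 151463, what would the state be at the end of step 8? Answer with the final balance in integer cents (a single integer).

(re-executing from step 2 with the substitution; state before step 2: balance=558742)
2. pay 0 -> balance=565949
3. pay 128129 -> balance=445120
4. pay 128349 -> balance=322513
5. pay 129843 -> balance=196830
6. pay 146045 -> balance=53324
7. pay 134067 -> balance=0
8. pay 155910 -> balance=0

0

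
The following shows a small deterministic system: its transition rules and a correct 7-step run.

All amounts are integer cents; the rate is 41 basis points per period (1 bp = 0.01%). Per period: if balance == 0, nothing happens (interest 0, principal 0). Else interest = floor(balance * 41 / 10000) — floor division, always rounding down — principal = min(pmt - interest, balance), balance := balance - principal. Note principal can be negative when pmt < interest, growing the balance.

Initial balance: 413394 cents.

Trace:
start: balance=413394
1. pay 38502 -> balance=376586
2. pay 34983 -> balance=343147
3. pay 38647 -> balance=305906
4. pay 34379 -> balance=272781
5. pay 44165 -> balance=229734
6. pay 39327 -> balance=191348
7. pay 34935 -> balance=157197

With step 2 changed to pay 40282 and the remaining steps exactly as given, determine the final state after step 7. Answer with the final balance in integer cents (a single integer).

(re-executing from step 2 with the substitution; state before step 2: balance=376586)
2. pay 40282 -> balance=337848
3. pay 38647 -> balance=300586
4. pay 34379 -> balance=267439
5. pay 44165 -> balance=224370
6. pay 39327 -> balance=185962
7. pay 34935 -> balance=151789

151789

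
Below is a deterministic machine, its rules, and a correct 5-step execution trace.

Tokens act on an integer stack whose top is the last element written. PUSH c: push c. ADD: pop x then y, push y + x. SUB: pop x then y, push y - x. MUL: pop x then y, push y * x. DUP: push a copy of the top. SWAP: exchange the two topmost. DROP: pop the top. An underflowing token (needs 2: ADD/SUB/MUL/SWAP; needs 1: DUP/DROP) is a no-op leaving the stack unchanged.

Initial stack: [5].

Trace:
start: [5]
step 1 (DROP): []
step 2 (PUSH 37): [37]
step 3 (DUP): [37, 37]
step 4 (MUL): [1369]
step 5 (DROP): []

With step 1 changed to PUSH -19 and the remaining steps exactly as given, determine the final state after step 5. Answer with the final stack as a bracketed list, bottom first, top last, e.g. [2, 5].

(re-executing from step 1 with the substitution; state before step 1: [5])
step 1 (PUSH -19): [5, -19]
step 2 (PUSH 37): [5, -19, 37]
step 3 (DUP): [5, -19, 37, 37]
step 4 (MUL): [5, -19, 1369]
step 5 (DROP): [5, -19]

[5, -19]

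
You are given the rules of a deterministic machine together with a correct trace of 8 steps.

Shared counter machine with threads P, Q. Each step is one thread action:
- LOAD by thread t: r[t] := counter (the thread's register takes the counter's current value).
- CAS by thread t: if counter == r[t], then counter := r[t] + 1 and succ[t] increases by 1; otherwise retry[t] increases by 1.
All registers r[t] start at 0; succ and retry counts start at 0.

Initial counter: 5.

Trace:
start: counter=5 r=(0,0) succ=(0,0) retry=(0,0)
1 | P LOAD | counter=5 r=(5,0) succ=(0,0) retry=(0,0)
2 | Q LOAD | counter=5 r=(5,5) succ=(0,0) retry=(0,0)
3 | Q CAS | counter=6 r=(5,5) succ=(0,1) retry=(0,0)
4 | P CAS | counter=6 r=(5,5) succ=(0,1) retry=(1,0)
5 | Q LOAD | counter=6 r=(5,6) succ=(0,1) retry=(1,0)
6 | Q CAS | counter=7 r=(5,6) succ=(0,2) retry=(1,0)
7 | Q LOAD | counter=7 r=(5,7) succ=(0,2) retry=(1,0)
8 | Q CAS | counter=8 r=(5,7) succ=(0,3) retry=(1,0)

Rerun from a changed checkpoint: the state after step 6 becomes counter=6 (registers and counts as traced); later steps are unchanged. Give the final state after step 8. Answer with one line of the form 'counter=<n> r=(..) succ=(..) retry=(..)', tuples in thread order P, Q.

counter=7 r=(5,6) succ=(0,3) retry=(1,0)

state after step 6 := counter=6 r=(5,6) succ=(0,2) retry=(1,0)
7 | Q LOAD | counter=6 r=(5,6) succ=(0,2) retry=(1,0)
8 | Q CAS | counter=7 r=(5,6) succ=(0,3) retry=(1,0)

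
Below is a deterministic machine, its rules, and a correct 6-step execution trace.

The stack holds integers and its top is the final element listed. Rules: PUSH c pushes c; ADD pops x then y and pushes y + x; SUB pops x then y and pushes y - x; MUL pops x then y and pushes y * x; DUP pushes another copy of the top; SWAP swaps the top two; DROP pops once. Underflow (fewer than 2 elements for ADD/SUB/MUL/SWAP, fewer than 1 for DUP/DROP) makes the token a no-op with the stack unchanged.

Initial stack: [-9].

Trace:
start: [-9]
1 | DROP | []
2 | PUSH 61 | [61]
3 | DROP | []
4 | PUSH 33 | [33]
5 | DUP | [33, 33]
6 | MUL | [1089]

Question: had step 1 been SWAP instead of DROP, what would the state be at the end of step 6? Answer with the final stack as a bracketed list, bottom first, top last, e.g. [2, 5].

[-9, 1089]

(re-executing from step 1 with the substitution; state before step 1: [-9])
1 | SWAP | [-9]
2 | PUSH 61 | [-9, 61]
3 | DROP | [-9]
4 | PUSH 33 | [-9, 33]
5 | DUP | [-9, 33, 33]
6 | MUL | [-9, 1089]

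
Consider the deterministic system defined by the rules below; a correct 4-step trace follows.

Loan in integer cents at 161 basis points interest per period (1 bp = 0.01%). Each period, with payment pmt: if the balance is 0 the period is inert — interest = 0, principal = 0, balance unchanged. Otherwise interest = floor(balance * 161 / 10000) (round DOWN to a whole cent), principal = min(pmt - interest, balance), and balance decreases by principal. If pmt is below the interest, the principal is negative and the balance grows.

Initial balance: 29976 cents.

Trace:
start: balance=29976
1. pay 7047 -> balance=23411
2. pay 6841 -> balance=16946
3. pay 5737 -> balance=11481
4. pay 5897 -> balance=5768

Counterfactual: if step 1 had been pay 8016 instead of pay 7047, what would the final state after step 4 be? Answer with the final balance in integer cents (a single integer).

(re-executing from step 1 with the substitution; state before step 1: balance=29976)
1. pay 8016 -> balance=22442
2. pay 6841 -> balance=15962
3. pay 5737 -> balance=10481
4. pay 5897 -> balance=4752

4752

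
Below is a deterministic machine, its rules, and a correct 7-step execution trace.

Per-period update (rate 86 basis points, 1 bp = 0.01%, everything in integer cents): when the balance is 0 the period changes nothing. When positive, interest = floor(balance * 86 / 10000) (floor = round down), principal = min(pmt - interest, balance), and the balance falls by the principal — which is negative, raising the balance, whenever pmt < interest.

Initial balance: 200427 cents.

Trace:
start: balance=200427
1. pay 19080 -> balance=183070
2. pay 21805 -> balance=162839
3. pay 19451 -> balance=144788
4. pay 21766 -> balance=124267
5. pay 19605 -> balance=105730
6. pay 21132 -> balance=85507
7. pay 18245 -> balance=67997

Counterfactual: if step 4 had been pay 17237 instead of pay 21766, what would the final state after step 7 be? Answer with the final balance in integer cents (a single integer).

72643

(re-executing from step 4 with the substitution; state before step 4: balance=144788)
4. pay 17237 -> balance=128796
5. pay 19605 -> balance=110298
6. pay 21132 -> balance=90114
7. pay 18245 -> balance=72643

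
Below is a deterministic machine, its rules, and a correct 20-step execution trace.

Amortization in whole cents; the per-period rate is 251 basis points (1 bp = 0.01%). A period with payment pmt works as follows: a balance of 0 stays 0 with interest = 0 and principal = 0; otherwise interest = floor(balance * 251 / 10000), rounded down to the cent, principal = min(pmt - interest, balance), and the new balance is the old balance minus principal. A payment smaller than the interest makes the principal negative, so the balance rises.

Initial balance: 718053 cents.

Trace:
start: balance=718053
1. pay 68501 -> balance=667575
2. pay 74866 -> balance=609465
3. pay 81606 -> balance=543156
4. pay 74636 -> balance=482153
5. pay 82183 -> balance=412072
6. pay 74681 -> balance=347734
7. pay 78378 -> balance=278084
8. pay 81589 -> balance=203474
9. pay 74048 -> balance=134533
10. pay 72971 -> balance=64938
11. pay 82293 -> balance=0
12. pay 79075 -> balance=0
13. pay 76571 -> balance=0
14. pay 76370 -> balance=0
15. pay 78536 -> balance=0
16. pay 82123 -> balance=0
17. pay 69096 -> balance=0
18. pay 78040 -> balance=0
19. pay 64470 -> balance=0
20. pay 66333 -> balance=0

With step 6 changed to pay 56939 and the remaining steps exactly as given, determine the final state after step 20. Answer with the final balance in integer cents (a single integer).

(re-executing from step 6 with the substitution; state before step 6: balance=412072)
6. pay 56939 -> balance=365476
7. pay 78378 -> balance=296271
8. pay 81589 -> balance=222118
9. pay 74048 -> balance=153645
10. pay 72971 -> balance=84530
11. pay 82293 -> balance=4358
12. pay 79075 -> balance=0
13. pay 76571 -> balance=0
14. pay 76370 -> balance=0
15. pay 78536 -> balance=0
16. pay 82123 -> balance=0
17. pay 69096 -> balance=0
18. pay 78040 -> balance=0
19. pay 64470 -> balance=0
20. pay 66333 -> balance=0

0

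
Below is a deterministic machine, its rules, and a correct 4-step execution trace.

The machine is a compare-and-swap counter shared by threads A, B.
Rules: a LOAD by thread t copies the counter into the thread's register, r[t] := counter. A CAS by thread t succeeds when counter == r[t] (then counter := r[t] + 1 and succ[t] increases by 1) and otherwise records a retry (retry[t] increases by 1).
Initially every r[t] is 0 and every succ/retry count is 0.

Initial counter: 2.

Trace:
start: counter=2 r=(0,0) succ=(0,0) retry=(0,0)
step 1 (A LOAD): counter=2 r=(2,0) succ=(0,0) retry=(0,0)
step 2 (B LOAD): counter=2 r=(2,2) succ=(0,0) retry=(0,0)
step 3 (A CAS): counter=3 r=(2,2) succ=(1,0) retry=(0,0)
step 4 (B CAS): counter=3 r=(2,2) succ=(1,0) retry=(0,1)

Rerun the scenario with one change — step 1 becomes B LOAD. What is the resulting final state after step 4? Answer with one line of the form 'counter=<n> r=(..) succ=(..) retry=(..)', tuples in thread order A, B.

(re-executing from step 1 with the substitution; state before step 1: counter=2 r=(0,0) succ=(0,0) retry=(0,0))
step 1 (B LOAD): counter=2 r=(0,2) succ=(0,0) retry=(0,0)
step 2 (B LOAD): counter=2 r=(0,2) succ=(0,0) retry=(0,0)
step 3 (A CAS): counter=2 r=(0,2) succ=(0,0) retry=(1,0)
step 4 (B CAS): counter=3 r=(0,2) succ=(0,1) retry=(1,0)

counter=3 r=(0,2) succ=(0,1) retry=(1,0)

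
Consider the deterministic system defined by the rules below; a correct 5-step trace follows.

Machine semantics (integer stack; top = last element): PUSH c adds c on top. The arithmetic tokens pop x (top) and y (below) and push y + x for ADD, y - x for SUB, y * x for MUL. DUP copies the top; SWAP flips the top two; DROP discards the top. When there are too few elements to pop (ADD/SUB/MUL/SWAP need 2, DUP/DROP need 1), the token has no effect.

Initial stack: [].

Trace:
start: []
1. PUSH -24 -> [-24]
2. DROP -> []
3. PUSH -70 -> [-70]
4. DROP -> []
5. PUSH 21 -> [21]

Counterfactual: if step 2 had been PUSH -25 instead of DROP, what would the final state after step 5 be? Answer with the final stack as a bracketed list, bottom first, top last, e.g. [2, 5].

[-24, -25, 21]

(re-executing from step 2 with the substitution; state before step 2: [-24])
2. PUSH -25 -> [-24, -25]
3. PUSH -70 -> [-24, -25, -70]
4. DROP -> [-24, -25]
5. PUSH 21 -> [-24, -25, 21]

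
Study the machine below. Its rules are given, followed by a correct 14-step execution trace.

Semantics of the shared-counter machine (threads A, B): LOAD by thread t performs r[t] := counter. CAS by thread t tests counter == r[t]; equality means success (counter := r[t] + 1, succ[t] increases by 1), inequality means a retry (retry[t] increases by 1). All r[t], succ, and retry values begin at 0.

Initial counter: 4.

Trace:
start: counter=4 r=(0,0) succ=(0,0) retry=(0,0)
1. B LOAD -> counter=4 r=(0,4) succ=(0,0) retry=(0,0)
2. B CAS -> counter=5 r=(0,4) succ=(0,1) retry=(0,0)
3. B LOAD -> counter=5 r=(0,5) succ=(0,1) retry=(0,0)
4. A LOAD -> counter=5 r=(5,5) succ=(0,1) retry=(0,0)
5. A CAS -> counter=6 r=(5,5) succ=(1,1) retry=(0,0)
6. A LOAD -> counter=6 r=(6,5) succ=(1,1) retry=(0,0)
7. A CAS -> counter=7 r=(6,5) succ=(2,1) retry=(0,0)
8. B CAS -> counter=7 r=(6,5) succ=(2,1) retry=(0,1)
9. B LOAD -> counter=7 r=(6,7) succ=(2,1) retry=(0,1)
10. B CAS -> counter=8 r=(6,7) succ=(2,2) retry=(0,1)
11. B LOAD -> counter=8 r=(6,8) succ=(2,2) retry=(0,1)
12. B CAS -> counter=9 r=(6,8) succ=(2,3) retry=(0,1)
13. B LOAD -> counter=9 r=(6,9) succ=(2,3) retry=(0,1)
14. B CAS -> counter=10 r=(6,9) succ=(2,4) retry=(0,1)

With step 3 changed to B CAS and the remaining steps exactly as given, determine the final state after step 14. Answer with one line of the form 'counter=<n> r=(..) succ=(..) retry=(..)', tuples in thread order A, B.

counter=10 r=(6,9) succ=(2,4) retry=(0,2)

(re-executing from step 3 with the substitution; state before step 3: counter=5 r=(0,4) succ=(0,1) retry=(0,0))
3. B CAS -> counter=5 r=(0,4) succ=(0,1) retry=(0,1)
4. A LOAD -> counter=5 r=(5,4) succ=(0,1) retry=(0,1)
5. A CAS -> counter=6 r=(5,4) succ=(1,1) retry=(0,1)
6. A LOAD -> counter=6 r=(6,4) succ=(1,1) retry=(0,1)
7. A CAS -> counter=7 r=(6,4) succ=(2,1) retry=(0,1)
8. B CAS -> counter=7 r=(6,4) succ=(2,1) retry=(0,2)
9. B LOAD -> counter=7 r=(6,7) succ=(2,1) retry=(0,2)
10. B CAS -> counter=8 r=(6,7) succ=(2,2) retry=(0,2)
11. B LOAD -> counter=8 r=(6,8) succ=(2,2) retry=(0,2)
12. B CAS -> counter=9 r=(6,8) succ=(2,3) retry=(0,2)
13. B LOAD -> counter=9 r=(6,9) succ=(2,3) retry=(0,2)
14. B CAS -> counter=10 r=(6,9) succ=(2,4) retry=(0,2)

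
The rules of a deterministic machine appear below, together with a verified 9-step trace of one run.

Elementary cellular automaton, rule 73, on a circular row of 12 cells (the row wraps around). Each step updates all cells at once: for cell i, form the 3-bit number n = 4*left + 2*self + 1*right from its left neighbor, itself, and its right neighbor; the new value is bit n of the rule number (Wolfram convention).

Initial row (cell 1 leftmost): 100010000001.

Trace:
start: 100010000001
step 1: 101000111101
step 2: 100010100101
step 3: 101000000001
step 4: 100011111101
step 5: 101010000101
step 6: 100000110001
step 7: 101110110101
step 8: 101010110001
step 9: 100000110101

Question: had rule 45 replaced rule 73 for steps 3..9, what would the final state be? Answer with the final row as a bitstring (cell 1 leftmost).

(re-executing steps 3..9 under rule 45; state before step 3: 100010100101)
step 3: 001011100111
step 4: 001110000100
step 5: 101000110101
step 6: 011010101111
step 7: 110111111000
step 8: 101100000010
step 9: 111001111011

111001111011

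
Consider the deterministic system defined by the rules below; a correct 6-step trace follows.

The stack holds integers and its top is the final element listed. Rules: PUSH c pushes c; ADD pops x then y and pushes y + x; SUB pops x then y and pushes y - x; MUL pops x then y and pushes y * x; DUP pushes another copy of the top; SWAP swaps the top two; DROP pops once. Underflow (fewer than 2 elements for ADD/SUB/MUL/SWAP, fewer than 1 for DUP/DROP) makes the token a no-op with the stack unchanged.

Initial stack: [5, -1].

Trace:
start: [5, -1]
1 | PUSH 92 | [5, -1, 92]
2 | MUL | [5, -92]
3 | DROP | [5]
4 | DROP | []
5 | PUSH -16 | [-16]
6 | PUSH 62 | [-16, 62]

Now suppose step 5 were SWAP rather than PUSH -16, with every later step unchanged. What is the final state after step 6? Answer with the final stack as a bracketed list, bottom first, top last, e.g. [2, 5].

[62]

(re-executing from step 5 with the substitution; state before step 5: [])
5 | SWAP | []
6 | PUSH 62 | [62]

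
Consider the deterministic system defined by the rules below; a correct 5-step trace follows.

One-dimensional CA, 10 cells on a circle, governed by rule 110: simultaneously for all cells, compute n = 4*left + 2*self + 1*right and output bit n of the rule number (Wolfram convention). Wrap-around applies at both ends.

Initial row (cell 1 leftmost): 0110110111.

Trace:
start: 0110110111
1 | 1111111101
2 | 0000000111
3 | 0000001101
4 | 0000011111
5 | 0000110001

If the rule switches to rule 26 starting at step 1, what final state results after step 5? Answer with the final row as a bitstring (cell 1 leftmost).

(re-executing steps 1..5 under rule 26; state before step 1: 0110110111)
1 | 0100100100
2 | 1011011010
3 | 0010010000
4 | 0101101000
5 | 1001000100

1001000100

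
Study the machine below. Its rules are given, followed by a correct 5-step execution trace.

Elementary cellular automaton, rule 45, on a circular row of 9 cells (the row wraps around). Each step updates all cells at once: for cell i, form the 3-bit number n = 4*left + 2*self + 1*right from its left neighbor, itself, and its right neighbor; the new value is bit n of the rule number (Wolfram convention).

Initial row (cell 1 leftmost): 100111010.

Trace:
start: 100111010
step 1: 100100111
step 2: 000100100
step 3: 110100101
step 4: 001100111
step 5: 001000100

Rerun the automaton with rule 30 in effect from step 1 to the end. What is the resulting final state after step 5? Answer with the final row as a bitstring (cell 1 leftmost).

(re-executing steps 1..5 under rule 30; state before step 1: 100111010)
step 1: 111100010
step 2: 100010110
step 3: 110110100
step 4: 100100111
step 5: 011111100

011111100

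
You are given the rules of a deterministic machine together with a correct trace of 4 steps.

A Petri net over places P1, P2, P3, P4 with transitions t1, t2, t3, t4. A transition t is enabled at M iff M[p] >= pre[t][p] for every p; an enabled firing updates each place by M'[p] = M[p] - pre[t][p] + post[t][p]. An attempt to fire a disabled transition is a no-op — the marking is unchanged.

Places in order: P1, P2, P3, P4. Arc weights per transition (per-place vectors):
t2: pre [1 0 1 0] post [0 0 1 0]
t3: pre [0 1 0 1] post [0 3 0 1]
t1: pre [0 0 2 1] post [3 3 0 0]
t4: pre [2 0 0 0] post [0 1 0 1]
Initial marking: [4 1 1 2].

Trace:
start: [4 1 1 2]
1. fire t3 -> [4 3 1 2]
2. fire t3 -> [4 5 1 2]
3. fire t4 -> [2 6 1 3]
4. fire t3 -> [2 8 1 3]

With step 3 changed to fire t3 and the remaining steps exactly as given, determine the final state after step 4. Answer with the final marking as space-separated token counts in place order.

4 9 1 2

(re-executing from step 3 with the substitution; state before step 3: [4 5 1 2])
3. fire t3 -> [4 7 1 2]
4. fire t3 -> [4 9 1 2]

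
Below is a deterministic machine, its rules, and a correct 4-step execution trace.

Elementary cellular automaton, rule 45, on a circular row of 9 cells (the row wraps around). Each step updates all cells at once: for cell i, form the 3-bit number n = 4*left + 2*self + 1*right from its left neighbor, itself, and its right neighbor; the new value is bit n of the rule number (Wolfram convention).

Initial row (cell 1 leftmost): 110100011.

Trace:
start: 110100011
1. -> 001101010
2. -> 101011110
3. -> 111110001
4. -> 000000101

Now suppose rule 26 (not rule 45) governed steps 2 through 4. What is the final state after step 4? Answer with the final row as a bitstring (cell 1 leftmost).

100010101

(re-executing steps 2..4 under rule 26; state before step 2: 001101010)
2. -> 011000001
3. -> 010100010
4. -> 100010101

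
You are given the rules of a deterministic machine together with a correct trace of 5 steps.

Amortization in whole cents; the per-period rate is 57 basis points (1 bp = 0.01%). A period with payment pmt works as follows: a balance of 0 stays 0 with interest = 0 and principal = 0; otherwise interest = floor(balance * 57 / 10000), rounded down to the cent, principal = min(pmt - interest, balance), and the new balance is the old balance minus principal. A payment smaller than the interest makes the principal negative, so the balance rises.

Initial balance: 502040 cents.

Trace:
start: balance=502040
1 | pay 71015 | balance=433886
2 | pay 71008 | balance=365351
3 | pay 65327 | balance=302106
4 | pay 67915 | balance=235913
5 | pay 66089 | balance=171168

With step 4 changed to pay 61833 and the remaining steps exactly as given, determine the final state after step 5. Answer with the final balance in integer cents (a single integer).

177285

(re-executing from step 4 with the substitution; state before step 4: balance=302106)
4 | pay 61833 | balance=241995
5 | pay 66089 | balance=177285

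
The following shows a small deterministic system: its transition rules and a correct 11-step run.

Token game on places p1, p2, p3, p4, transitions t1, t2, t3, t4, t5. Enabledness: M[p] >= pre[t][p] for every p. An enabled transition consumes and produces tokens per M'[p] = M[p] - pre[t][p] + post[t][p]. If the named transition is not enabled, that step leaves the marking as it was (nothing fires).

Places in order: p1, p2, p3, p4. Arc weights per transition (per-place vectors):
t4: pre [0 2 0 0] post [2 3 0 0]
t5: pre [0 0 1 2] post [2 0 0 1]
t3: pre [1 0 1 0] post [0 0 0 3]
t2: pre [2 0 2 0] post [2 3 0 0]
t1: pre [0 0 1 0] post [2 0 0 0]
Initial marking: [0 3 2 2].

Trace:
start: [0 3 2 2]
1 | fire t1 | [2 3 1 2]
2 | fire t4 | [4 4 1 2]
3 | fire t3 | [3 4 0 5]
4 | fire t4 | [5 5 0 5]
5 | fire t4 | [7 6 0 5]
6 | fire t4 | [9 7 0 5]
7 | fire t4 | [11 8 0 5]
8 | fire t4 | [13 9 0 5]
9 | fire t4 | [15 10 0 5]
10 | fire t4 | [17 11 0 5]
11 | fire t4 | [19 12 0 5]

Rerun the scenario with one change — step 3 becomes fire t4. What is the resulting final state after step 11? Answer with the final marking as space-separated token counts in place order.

22 13 1 2

(re-executing from step 3 with the substitution; state before step 3: [4 4 1 2])
3 | fire t4 | [6 5 1 2]
4 | fire t4 | [8 6 1 2]
5 | fire t4 | [10 7 1 2]
6 | fire t4 | [12 8 1 2]
7 | fire t4 | [14 9 1 2]
8 | fire t4 | [16 10 1 2]
9 | fire t4 | [18 11 1 2]
10 | fire t4 | [20 12 1 2]
11 | fire t4 | [22 13 1 2]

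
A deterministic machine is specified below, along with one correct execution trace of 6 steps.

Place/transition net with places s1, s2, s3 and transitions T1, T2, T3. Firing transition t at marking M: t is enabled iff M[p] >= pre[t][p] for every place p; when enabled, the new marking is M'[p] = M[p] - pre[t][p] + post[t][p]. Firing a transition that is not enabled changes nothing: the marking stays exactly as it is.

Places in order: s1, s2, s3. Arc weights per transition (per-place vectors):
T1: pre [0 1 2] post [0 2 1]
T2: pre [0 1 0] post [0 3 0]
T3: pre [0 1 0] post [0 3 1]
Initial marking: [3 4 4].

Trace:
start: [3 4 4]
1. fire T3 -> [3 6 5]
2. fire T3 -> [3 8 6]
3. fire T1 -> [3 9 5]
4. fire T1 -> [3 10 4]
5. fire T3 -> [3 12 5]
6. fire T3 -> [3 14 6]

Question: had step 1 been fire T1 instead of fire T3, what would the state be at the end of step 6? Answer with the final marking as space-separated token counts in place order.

3 13 4

(re-executing from step 1 with the substitution; state before step 1: [3 4 4])
1. fire T1 -> [3 5 3]
2. fire T3 -> [3 7 4]
3. fire T1 -> [3 8 3]
4. fire T1 -> [3 9 2]
5. fire T3 -> [3 11 3]
6. fire T3 -> [3 13 4]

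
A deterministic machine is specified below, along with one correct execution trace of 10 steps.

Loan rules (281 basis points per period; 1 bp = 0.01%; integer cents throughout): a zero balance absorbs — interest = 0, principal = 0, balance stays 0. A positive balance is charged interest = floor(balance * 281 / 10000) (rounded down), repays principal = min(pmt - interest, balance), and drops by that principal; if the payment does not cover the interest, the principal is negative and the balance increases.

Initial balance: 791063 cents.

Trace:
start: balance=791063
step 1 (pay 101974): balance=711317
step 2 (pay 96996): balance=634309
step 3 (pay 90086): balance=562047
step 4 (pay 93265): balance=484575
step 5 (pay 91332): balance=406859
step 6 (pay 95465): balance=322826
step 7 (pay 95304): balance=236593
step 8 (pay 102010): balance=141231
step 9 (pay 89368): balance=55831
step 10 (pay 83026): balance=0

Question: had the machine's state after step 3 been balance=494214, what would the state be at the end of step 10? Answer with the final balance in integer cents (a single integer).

0

state after step 3 := balance=494214
step 4 (pay 93265): balance=414836
step 5 (pay 91332): balance=335160
step 6 (pay 95465): balance=249112
step 7 (pay 95304): balance=160808
step 8 (pay 102010): balance=63316
step 9 (pay 89368): balance=0
step 10 (pay 83026): balance=0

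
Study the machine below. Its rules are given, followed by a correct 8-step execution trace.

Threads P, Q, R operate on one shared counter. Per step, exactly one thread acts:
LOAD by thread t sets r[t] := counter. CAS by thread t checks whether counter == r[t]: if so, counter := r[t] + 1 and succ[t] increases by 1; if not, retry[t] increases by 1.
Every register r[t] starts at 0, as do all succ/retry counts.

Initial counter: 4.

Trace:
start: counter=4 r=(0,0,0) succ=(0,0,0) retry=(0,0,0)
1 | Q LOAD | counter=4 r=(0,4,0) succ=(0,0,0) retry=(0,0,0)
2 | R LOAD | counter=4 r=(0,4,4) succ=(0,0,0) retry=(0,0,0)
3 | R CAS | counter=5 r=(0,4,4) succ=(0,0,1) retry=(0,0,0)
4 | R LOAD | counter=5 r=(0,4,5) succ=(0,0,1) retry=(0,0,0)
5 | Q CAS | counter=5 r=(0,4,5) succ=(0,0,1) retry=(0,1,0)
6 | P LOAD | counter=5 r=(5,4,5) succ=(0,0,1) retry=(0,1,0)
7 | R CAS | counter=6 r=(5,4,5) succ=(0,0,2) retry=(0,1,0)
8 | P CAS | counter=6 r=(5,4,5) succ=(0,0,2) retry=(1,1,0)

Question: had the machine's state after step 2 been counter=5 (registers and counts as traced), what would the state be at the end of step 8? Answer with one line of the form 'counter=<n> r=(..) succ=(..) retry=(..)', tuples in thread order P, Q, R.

state after step 2 := counter=5 r=(0,4,4) succ=(0,0,0) retry=(0,0,0)
3 | R CAS | counter=5 r=(0,4,4) succ=(0,0,0) retry=(0,0,1)
4 | R LOAD | counter=5 r=(0,4,5) succ=(0,0,0) retry=(0,0,1)
5 | Q CAS | counter=5 r=(0,4,5) succ=(0,0,0) retry=(0,1,1)
6 | P LOAD | counter=5 r=(5,4,5) succ=(0,0,0) retry=(0,1,1)
7 | R CAS | counter=6 r=(5,4,5) succ=(0,0,1) retry=(0,1,1)
8 | P CAS | counter=6 r=(5,4,5) succ=(0,0,1) retry=(1,1,1)

counter=6 r=(5,4,5) succ=(0,0,1) retry=(1,1,1)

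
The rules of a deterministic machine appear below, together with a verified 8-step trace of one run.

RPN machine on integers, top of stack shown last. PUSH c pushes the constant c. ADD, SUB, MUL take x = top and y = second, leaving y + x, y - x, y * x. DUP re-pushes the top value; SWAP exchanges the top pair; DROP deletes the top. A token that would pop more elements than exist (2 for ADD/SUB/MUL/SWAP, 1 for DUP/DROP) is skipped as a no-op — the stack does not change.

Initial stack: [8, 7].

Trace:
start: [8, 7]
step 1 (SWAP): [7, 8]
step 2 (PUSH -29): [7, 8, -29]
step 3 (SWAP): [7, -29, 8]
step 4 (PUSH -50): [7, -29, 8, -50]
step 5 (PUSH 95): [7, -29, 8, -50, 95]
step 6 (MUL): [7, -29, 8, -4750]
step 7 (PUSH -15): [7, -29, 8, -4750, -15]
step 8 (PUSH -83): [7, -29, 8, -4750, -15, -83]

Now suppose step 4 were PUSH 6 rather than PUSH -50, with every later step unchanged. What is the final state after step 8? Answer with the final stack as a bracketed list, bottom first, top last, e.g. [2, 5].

(re-executing from step 4 with the substitution; state before step 4: [7, -29, 8])
step 4 (PUSH 6): [7, -29, 8, 6]
step 5 (PUSH 95): [7, -29, 8, 6, 95]
step 6 (MUL): [7, -29, 8, 570]
step 7 (PUSH -15): [7, -29, 8, 570, -15]
step 8 (PUSH -83): [7, -29, 8, 570, -15, -83]

[7, -29, 8, 570, -15, -83]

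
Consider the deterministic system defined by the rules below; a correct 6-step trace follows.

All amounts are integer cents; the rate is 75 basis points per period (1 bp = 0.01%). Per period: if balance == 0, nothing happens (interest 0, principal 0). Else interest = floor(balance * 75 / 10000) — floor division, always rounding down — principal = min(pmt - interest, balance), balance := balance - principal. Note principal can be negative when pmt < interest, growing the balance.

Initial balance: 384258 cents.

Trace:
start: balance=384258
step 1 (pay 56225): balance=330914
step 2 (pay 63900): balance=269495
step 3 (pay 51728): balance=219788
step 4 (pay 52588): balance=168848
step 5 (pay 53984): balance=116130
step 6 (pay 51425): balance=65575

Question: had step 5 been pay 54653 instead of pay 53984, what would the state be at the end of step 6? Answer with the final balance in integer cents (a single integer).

64901

(re-executing from step 5 with the substitution; state before step 5: balance=168848)
step 5 (pay 54653): balance=115461
step 6 (pay 51425): balance=64901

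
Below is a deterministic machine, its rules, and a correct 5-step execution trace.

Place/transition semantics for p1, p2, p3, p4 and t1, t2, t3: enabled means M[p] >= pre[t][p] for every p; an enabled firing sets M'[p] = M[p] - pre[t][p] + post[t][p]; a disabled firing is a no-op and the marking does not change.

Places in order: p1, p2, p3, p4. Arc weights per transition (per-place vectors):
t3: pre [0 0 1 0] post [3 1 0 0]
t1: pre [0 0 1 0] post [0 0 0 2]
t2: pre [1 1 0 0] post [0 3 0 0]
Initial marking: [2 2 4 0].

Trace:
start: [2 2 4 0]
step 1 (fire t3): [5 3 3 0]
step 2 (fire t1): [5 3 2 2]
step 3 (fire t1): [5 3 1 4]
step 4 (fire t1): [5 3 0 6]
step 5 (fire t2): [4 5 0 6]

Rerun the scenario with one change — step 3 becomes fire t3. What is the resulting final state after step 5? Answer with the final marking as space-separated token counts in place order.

7 6 0 4

(re-executing from step 3 with the substitution; state before step 3: [5 3 2 2])
step 3 (fire t3): [8 4 1 2]
step 4 (fire t1): [8 4 0 4]
step 5 (fire t2): [7 6 0 4]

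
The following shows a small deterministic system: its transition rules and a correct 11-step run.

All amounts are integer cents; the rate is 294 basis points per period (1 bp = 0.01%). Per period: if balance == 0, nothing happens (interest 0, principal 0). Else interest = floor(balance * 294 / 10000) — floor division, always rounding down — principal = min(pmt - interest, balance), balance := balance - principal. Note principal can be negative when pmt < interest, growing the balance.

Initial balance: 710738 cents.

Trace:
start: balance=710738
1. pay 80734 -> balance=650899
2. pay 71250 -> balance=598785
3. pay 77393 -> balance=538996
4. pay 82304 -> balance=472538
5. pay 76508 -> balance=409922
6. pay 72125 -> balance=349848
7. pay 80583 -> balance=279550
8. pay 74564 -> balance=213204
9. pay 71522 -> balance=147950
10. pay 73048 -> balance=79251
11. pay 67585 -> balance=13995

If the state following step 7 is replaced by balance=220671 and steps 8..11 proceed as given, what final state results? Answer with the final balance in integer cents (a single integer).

0

state after step 7 := balance=220671
8. pay 74564 -> balance=152594
9. pay 71522 -> balance=85558
10. pay 73048 -> balance=15025
11. pay 67585 -> balance=0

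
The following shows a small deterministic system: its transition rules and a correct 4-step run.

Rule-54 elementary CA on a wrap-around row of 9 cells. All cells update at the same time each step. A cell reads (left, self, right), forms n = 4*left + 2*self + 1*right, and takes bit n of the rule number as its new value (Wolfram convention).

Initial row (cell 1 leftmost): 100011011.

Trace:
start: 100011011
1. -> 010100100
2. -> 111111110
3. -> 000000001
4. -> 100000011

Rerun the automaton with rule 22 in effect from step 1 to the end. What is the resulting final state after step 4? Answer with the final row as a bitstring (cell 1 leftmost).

(re-executing steps 1..4 under rule 22; state before step 1: 100011011)
1. -> 010100000
2. -> 110110000
3. -> 000001001
4. -> 100011111

100011111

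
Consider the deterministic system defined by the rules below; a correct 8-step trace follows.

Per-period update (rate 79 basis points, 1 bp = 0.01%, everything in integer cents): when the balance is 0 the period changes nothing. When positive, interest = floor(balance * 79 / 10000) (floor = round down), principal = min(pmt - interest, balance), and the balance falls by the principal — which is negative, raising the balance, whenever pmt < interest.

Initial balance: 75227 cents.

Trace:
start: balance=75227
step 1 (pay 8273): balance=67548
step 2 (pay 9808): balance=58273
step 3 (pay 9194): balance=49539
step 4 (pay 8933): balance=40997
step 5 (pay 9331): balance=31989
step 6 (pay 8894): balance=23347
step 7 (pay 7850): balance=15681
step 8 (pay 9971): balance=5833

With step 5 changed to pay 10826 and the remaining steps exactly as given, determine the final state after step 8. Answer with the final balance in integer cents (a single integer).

(re-executing from step 5 with the substitution; state before step 5: balance=40997)
step 5 (pay 10826): balance=30494
step 6 (pay 8894): balance=21840
step 7 (pay 7850): balance=14162
step 8 (pay 9971): balance=4302

4302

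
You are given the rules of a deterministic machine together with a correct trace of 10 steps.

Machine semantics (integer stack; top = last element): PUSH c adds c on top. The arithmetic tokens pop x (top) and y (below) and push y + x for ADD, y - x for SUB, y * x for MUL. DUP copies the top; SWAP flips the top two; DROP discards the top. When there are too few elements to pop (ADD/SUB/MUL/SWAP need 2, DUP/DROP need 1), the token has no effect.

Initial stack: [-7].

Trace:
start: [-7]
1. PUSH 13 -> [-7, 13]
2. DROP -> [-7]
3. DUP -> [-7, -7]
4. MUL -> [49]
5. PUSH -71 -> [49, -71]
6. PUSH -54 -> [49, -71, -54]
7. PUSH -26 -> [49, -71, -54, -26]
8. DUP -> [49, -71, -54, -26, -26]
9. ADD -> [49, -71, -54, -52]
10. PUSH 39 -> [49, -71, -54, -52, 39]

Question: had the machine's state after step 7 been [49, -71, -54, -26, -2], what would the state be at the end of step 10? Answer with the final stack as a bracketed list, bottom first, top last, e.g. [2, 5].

state after step 7 := [49, -71, -54, -26, -2]
8. DUP -> [49, -71, -54, -26, -2, -2]
9. ADD -> [49, -71, -54, -26, -4]
10. PUSH 39 -> [49, -71, -54, -26, -4, 39]

[49, -71, -54, -26, -4, 39]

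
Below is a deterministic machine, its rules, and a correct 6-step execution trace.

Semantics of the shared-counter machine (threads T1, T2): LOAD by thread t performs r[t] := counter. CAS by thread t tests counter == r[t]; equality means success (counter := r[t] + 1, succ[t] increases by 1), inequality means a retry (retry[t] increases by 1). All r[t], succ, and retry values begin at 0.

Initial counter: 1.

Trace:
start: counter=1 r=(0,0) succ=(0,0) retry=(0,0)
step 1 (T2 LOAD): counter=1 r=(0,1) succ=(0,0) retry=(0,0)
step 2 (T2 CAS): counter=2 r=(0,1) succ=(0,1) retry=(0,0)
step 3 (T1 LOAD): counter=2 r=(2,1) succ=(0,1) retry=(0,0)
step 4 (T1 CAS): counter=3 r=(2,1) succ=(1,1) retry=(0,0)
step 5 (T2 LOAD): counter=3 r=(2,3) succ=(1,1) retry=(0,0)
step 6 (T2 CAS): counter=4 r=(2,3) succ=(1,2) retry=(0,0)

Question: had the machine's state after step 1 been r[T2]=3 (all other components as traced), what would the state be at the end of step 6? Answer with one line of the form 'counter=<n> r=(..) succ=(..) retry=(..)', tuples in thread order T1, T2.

counter=3 r=(1,2) succ=(1,1) retry=(0,1)

state after step 1 := counter=1 r=(0,3) succ=(0,0) retry=(0,0)
step 2 (T2 CAS): counter=1 r=(0,3) succ=(0,0) retry=(0,1)
step 3 (T1 LOAD): counter=1 r=(1,3) succ=(0,0) retry=(0,1)
step 4 (T1 CAS): counter=2 r=(1,3) succ=(1,0) retry=(0,1)
step 5 (T2 LOAD): counter=2 r=(1,2) succ=(1,0) retry=(0,1)
step 6 (T2 CAS): counter=3 r=(1,2) succ=(1,1) retry=(0,1)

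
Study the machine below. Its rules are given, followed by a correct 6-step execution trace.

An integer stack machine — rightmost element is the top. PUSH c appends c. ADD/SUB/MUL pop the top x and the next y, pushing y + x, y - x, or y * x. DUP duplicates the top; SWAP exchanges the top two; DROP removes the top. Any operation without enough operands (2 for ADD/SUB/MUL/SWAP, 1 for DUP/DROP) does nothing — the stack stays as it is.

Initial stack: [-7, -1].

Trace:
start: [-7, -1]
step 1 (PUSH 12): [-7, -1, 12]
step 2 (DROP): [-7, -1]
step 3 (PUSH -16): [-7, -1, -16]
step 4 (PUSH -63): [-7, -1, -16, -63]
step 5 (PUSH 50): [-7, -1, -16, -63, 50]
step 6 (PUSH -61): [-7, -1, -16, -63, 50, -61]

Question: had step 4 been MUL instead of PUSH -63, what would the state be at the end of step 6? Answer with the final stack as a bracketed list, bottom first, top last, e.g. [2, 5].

[-7, 16, 50, -61]

(re-executing from step 4 with the substitution; state before step 4: [-7, -1, -16])
step 4 (MUL): [-7, 16]
step 5 (PUSH 50): [-7, 16, 50]
step 6 (PUSH -61): [-7, 16, 50, -61]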